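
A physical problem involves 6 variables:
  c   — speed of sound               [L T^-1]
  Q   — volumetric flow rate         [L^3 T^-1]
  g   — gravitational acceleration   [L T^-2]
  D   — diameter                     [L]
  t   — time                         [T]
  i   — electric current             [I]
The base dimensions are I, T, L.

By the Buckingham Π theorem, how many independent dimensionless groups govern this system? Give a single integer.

Write exponents as rows I,T,L / cols c,Q,g,D,t,i:
  I: [ 0  0  0  0  0  1]
  T: [-1 -1 -2  0  1  0]
  L: [ 1  3  1  1  0  0]
Echelon form has 3 nonzero rows (pivots: c,Q,i)
Π count = n − r = 6 − 3 = 3

3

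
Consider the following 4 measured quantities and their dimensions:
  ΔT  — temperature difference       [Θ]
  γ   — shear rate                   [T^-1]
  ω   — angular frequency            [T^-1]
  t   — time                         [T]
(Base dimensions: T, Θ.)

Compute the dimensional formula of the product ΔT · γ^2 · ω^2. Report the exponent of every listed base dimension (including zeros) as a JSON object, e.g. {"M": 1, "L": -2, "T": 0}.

{"T": -4, "Θ": 1}

Dimensional matrix (T×Θ by ΔT×γ×ω×t):
  T: [ 0 -1 -1  1]
  Θ: [ 1  0  0  0]
  [T]: (1)·0+(2)·-1+(2)·-1 = -4
  [Θ]: (1)·1+(2)·0+(2)·0 = 1
⇒ T^-4 Θ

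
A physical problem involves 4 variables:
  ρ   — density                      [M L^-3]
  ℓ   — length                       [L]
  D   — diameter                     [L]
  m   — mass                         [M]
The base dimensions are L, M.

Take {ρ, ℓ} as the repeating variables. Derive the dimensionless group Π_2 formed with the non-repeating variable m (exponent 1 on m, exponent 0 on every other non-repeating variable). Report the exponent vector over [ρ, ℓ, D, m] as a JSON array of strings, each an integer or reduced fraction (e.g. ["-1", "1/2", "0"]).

["-1", "-3", "0", "1"]

Write exponents as rows L,M / cols ρ,ℓ,D,m:
  L: [-3  1  1  0]
  M: [ 1  0  0  1]
Echelon form has 2 nonzero rows (pivots: ρ,ℓ)
Pivot set = {ρ,ℓ}, free = {D,m}
RREF:
  r0: [   1    0    0    1]
  r1: [   0    1    1    3]
Fix exponent of m at 1, D at 0; solve each RREF row for its pivot's exponent:
  r0: exp(ρ) + (1)·1 = 0 ⇒ exp(ρ) = -1
  r1: exp(ℓ) + (3)·1 = 0 ⇒ exp(ℓ) = -3
Π_2 = ρ^-1 · ℓ^-3 · m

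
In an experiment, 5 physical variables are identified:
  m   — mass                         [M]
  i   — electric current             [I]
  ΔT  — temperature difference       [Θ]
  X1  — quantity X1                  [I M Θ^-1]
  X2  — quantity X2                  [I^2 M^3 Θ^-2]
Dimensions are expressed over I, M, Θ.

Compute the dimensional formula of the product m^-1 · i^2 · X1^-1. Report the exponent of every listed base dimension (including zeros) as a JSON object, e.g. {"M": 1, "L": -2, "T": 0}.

Dimensional matrix (I×M×Θ by m×i×ΔT×X1×X2):
  I: [ 0  1  0  1  2]
  M: [ 1  0  0  1  3]
  Θ: [ 0  0  1 -1 -2]
  [I]: (-1)·0+(2)·1+(-1)·1 = 1
  [M]: (-1)·1+(2)·0+(-1)·1 = -2
  [Θ]: (-1)·0+(2)·0+(-1)·-1 = 1
⇒ I M^-2 Θ

{"I": 1, "M": -2, "Θ": 1}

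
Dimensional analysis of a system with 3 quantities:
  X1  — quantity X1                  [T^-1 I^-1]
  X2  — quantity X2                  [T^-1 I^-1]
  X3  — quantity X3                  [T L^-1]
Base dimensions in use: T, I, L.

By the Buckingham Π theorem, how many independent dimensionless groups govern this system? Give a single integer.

1

Exponent matrix [T,I,L] × [X1,X2,X3]:
  T: [-1 -1  1]
  I: [-1 -1  0]
  L: [ 0  0 -1]
RREF → pivots at {X1,X3} ⇒ r = 2
Π count = n − r = 3 − 2 = 1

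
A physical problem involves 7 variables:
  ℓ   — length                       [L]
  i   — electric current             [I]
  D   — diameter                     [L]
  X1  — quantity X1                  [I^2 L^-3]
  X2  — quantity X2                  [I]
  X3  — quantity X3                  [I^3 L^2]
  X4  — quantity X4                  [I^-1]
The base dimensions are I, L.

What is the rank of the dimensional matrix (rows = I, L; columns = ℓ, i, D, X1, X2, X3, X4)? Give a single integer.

Dimensional matrix (I×L by ℓ×i×D×X1×X2×X3×X4):
  I: [ 0  1  0  2  1  3 -1]
  L: [ 1  0  1 -3  0  2  0]
Echelon form has 2 nonzero rows (pivots: ℓ,i)

2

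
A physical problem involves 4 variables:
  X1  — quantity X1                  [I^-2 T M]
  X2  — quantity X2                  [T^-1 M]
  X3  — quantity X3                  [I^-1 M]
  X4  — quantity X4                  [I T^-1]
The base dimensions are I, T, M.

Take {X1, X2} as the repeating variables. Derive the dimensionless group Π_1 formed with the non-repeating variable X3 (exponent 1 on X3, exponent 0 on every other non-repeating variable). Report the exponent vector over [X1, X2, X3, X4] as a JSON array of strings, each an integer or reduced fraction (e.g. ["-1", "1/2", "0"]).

["-1/2", "-1/2", "1", "0"]

Dimensional matrix (I×T×M by X1×X2×X3×X4):
  I: [-2  0 -1  1]
  T: [ 1 -1  0 -1]
  M: [ 1  1  1  0]
Echelon form has 2 nonzero rows (pivots: X1,X2)
Repeat: X1,X2; free: X3,X4
RREF:
  r0: [   1    0  1/2 -1/2]
  r1: [   0    1  1/2  1/2]
  r2: [   0    0    0    0]
Fix exponent of X3 at 1, X4 at 0; solve each RREF row for its pivot's exponent:
  r0: exp(X1) + (1/2)·1 = 0 ⇒ exp(X1) = -1/2
  r1: exp(X2) + (1/2)·1 = 0 ⇒ exp(X2) = -1/2
Π_1 = X1^(-1/2) · X2^(-1/2) · X3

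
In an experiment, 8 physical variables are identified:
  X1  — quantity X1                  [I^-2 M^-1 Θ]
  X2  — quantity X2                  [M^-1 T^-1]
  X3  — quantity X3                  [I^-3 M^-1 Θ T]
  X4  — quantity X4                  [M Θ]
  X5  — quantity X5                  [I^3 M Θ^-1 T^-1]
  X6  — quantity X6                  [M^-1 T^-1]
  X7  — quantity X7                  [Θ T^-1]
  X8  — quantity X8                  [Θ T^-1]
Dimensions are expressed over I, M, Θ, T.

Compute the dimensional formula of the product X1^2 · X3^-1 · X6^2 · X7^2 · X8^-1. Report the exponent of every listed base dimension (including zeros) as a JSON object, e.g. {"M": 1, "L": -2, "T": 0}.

Exponent matrix [I,M,Θ,T] × [X1,X2,X3,X4,X5,X6,X7,X8]:
  I: [-2  0 -3  0  3  0  0  0]
  M: [-1 -1 -1  1  1 -1  0  0]
  Θ: [ 1  0  1  1 -1  0  1  1]
  T: [ 0 -1  1  0 -1 -1 -1 -1]
  [I]: (2)·-2+(-1)·-3+(2)·0+(2)·0+(-1)·0 = -1
  [M]: (2)·-1+(-1)·-1+(2)·-1+(2)·0+(-1)·0 = -3
  [Θ]: (2)·1+(-1)·1+(2)·0+(2)·1+(-1)·1 = 2
  [T]: (2)·0+(-1)·1+(2)·-1+(2)·-1+(-1)·-1 = -4
⇒ I^-1 M^-3 Θ^2 T^-4

{"I": -1, "M": -3, "Θ": 2, "T": -4}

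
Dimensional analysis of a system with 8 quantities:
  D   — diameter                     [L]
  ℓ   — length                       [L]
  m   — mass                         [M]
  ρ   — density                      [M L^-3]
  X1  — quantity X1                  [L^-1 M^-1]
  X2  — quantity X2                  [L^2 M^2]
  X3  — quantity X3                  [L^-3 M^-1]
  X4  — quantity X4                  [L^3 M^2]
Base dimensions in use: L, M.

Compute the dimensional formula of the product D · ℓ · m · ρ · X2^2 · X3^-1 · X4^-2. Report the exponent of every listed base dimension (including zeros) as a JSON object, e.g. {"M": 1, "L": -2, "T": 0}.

Dimensional matrix (L×M by D×ℓ×m×ρ×X1×X2×X3×X4):
  L: [ 1  1  0 -3 -1  2 -3  3]
  M: [ 0  0  1  1 -1  2 -1  2]
  [L]: (1)·1+(1)·1+(1)·0+(1)·-3+(2)·2+(-1)·-3+(-2)·3 = 0
  [M]: (1)·0+(1)·0+(1)·1+(1)·1+(2)·2+(-1)·-1+(-2)·2 = 3
⇒ M^3

{"L": 0, "M": 3}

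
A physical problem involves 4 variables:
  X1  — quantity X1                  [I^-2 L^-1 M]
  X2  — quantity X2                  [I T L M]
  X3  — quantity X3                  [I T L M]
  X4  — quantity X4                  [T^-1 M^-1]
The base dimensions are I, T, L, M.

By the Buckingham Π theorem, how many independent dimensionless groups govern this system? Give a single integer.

Write exponents as rows I,T,L,M / cols X1,X2,X3,X4:
  I: [-2  1  1  0]
  T: [ 0  1  1 -1]
  L: [-1  1  1  0]
  M: [ 1  1  1 -1]
Row reduction gives pivot columns X1,X2,X4; rank = 3
Π count = n − r = 4 − 3 = 1

1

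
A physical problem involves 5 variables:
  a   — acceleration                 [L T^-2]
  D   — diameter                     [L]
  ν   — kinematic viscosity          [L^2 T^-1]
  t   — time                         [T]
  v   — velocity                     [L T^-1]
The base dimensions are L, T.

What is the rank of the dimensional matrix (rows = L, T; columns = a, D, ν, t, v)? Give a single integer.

Dimensional matrix (L×T by a×D×ν×t×v):
  L: [ 1  1  2  0  1]
  T: [-2  0 -1  1 -1]
Echelon form has 2 nonzero rows (pivots: a,D)

2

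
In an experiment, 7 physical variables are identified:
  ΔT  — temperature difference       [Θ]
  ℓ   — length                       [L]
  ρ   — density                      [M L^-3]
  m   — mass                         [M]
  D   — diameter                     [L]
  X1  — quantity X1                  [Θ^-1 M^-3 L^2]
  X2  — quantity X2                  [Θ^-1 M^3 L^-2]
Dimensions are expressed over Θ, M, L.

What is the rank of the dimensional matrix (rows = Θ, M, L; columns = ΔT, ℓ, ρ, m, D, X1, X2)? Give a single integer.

Exponent matrix [Θ,M,L] × [ΔT,ℓ,ρ,m,D,X1,X2]:
  Θ: [ 1  0  0  0  0 -1 -1]
  M: [ 0  0  1  1  0 -3  3]
  L: [ 0  1 -3  0  1  2 -2]
Row reduction gives pivot columns ΔT,ℓ,ρ; rank = 3

3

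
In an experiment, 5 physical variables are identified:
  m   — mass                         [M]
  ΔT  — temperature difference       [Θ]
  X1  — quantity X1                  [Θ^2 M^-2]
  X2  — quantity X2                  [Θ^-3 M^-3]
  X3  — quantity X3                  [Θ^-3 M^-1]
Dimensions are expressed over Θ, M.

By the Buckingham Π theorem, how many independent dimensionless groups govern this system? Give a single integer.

3

Dimensional matrix (Θ×M by m×ΔT×X1×X2×X3):
  Θ: [ 0  1  2 -3 -3]
  M: [ 1  0 -2 -3 -1]
Echelon form has 2 nonzero rows (pivots: m,ΔT)
5 vars − rank 2 = 3 Π groups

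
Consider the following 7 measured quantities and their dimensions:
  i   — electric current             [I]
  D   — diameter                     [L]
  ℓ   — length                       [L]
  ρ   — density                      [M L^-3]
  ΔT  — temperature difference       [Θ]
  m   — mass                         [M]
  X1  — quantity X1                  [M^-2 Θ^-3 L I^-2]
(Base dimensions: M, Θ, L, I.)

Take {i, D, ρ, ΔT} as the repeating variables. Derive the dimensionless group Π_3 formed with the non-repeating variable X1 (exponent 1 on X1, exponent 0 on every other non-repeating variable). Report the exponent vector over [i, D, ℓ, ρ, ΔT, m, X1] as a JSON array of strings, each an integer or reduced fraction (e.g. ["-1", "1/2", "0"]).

Write exponents as rows M,Θ,L,I / cols i,D,ℓ,ρ,ΔT,m,X1:
  M: [ 0  0  0  1  0  1 -2]
  Θ: [ 0  0  0  0  1  0 -3]
  L: [ 0  1  1 -3  0  0  1]
  I: [ 1  0  0  0  0  0 -2]
Row reduction gives pivot columns i,D,ρ,ΔT; rank = 4
Pivot set = {i,D,ρ,ΔT}, free = {ℓ,m,X1}
RREF:
  r0: [   1    0    0    0    0    0   -2]
  r1: [   0    1    1    0    0    3   -5]
  r2: [   0    0    0    1    0    1   -2]
  r3: [   0    0    0    0    1    0   -3]
Fix exponent of X1 at 1, ℓ at 0, m at 0; solve each RREF row for its pivot's exponent:
  r0: exp(i) + (-2)·1 = 0 ⇒ exp(i) = 2
  r1: exp(D) + (-5)·1 = 0 ⇒ exp(D) = 5
  r2: exp(ρ) + (-2)·1 = 0 ⇒ exp(ρ) = 2
  r3: exp(ΔT) + (-3)·1 = 0 ⇒ exp(ΔT) = 3
Π_3 = i^2 · D^5 · ρ^2 · ΔT^3 · X1

["2", "5", "0", "2", "3", "0", "1"]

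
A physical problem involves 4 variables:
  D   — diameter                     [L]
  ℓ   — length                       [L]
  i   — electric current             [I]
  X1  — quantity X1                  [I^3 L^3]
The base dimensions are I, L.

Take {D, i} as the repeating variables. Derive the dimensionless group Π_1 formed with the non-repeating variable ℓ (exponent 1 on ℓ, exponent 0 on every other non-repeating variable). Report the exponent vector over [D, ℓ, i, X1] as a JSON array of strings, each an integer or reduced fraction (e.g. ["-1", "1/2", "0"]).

["-1", "1", "0", "0"]

Exponent matrix [I,L] × [D,ℓ,i,X1]:
  I: [ 0  0  1  3]
  L: [ 1  1  0  3]
Row reduction gives pivot columns D,i; rank = 2
Pivot set = {D,i}, free = {ℓ,X1}
RREF:
  r0: [   1    1    0    3]
  r1: [   0    0    1    3]
Fix exponent of ℓ at 1, X1 at 0; solve each RREF row for its pivot's exponent:
  r0: exp(D) + (1)·1 = 0 ⇒ exp(D) = -1
  r1: exp(i) + (0)·1 = 0 ⇒ exp(i) = 0
Π_1 = D^-1 · ℓ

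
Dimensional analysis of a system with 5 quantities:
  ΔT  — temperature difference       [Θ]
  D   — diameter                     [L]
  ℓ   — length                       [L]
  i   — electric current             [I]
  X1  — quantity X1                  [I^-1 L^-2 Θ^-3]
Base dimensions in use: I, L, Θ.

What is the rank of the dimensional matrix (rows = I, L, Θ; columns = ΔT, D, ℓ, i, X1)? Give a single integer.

Write exponents as rows I,L,Θ / cols ΔT,D,ℓ,i,X1:
  I: [ 0  0  0  1 -1]
  L: [ 0  1  1  0 -2]
  Θ: [ 1  0  0  0 -3]
Echelon form has 3 nonzero rows (pivots: ΔT,D,i)

3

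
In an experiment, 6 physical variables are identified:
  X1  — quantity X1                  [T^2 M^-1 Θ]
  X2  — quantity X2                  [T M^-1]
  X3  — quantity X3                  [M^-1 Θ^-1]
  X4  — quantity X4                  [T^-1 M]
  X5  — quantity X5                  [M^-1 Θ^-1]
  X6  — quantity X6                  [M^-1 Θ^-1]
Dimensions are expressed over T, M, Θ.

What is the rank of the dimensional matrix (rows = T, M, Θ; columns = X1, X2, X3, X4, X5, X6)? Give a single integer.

Dimensional matrix (T×M×Θ by X1×X2×X3×X4×X5×X6):
  T: [ 2  1  0 -1  0  0]
  M: [-1 -1 -1  1 -1 -1]
  Θ: [ 1  0 -1  0 -1 -1]
RREF → pivots at {X1,X2} ⇒ r = 2

2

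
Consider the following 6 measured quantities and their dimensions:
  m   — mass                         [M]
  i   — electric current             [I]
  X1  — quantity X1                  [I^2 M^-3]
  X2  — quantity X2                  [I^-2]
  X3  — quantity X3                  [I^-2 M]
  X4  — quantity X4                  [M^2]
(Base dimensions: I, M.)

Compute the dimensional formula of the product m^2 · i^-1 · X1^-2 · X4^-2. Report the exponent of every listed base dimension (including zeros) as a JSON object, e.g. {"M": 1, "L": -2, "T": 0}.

Dimensional matrix (I×M by m×i×X1×X2×X3×X4):
  I: [ 0  1  2 -2 -2  0]
  M: [ 1  0 -3  0  1  2]
  [I]: (2)·0+(-1)·1+(-2)·2+(-2)·0 = -5
  [M]: (2)·1+(-1)·0+(-2)·-3+(-2)·2 = 4
⇒ I^-5 M^4

{"I": -5, "M": 4}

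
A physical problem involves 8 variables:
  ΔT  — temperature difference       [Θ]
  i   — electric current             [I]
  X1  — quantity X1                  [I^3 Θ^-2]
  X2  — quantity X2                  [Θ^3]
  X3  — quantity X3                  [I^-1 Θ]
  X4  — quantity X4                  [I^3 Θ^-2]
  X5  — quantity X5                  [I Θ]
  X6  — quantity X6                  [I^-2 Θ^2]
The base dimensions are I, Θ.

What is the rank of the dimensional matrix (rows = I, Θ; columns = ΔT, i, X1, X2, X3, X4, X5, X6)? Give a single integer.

Exponent matrix [I,Θ] × [ΔT,i,X1,X2,X3,X4,X5,X6]:
  I: [ 0  1  3  0 -1  3  1 -2]
  Θ: [ 1  0 -2  3  1 -2  1  2]
Echelon form has 2 nonzero rows (pivots: ΔT,i)

2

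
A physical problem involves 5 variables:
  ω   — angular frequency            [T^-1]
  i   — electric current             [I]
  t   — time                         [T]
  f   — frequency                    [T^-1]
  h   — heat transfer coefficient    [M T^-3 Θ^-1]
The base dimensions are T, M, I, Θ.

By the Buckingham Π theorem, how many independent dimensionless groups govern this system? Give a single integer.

2

Dimensional matrix (T×M×I×Θ by ω×i×t×f×h):
  T: [-1  0  1 -1 -3]
  M: [ 0  0  0  0  1]
  I: [ 0  1  0  0  0]
  Θ: [ 0  0  0  0 -1]
Row reduction gives pivot columns ω,i,h; rank = 3
Π count = n − r = 5 − 3 = 2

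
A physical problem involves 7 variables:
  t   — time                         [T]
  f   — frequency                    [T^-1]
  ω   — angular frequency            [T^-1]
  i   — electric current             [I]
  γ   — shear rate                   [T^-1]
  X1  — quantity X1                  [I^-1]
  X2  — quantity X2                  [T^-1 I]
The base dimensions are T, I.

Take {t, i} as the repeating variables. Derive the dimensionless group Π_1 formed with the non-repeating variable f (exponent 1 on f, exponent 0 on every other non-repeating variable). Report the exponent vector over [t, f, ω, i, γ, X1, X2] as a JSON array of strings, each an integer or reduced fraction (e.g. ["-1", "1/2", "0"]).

["1", "1", "0", "0", "0", "0", "0"]

Dimensional matrix (T×I by t×f×ω×i×γ×X1×X2):
  T: [ 1 -1 -1  0 -1  0 -1]
  I: [ 0  0  0  1  0 -1  1]
Row reduction gives pivot columns t,i; rank = 2
Repeat: t,i; free: f,ω,γ,X1,X2
RREF:
  r0: [   1   -1   -1    0   -1    0   -1]
  r1: [   0    0    0    1    0   -1    1]
Fix exponent of f at 1, ω at 0, γ at 0, X1 at 0, X2 at 0; solve each RREF row for its pivot's exponent:
  r0: exp(t) + (-1)·1 = 0 ⇒ exp(t) = 1
  r1: exp(i) + (0)·1 = 0 ⇒ exp(i) = 0
Π_1 = t · f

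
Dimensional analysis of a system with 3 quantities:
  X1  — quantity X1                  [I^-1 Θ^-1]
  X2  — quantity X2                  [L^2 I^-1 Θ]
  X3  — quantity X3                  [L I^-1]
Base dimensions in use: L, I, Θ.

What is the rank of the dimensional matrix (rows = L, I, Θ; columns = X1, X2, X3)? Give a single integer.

2

Write exponents as rows L,I,Θ / cols X1,X2,X3:
  L: [ 0  2  1]
  I: [-1 -1 -1]
  Θ: [-1  1  0]
Row reduction gives pivot columns X1,X2; rank = 2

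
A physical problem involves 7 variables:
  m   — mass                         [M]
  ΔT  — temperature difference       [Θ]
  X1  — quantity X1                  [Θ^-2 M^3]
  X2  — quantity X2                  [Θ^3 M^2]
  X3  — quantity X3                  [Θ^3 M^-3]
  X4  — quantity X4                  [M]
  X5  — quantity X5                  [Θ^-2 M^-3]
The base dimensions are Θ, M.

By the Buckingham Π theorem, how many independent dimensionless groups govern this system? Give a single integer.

Exponent matrix [Θ,M] × [m,ΔT,X1,X2,X3,X4,X5]:
  Θ: [ 0  1 -2  3  3  0 -2]
  M: [ 1  0  3  2 -3  1 -3]
Echelon form has 2 nonzero rows (pivots: m,ΔT)
n=7, r=2 ⇒ 5 dimensionless groups

5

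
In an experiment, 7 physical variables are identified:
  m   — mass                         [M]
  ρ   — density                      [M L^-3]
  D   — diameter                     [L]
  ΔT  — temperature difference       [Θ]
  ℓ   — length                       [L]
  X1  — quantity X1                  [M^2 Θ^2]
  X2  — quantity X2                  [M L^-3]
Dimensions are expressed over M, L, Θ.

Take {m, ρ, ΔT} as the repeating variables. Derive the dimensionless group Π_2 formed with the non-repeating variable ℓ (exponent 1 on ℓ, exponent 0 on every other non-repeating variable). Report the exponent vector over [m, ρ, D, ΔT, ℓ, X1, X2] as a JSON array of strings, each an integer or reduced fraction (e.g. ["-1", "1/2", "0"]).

["-1/3", "1/3", "0", "0", "1", "0", "0"]

Exponent matrix [M,L,Θ] × [m,ρ,D,ΔT,ℓ,X1,X2]:
  M: [ 1  1  0  0  0  2  1]
  L: [ 0 -3  1  0  1  0 -3]
  Θ: [ 0  0  0  1  0  2  0]
Echelon form has 3 nonzero rows (pivots: m,ρ,ΔT)
Repeat: m,ρ,ΔT; free: D,ℓ,X1,X2
RREF:
  r0: [   1    0  1/3    0  1/3    2    0]
  r1: [   0    1 -1/3    0 -1/3    0    1]
  r2: [   0    0    0    1    0    2    0]
Fix exponent of ℓ at 1, D at 0, X1 at 0, X2 at 0; solve each RREF row for its pivot's exponent:
  r0: exp(m) + (1/3)·1 = 0 ⇒ exp(m) = -1/3
  r1: exp(ρ) + (-1/3)·1 = 0 ⇒ exp(ρ) = 1/3
  r2: exp(ΔT) + (0)·1 = 0 ⇒ exp(ΔT) = 0
Π_2 = m^(-1/3) · ρ^(1/3) · ℓ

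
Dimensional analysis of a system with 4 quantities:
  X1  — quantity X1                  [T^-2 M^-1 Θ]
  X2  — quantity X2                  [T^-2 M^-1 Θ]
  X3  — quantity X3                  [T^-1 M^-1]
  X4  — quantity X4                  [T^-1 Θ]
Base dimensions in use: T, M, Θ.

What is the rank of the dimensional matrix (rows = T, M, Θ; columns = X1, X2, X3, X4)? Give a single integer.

Exponent matrix [T,M,Θ] × [X1,X2,X3,X4]:
  T: [-2 -2 -1 -1]
  M: [-1 -1 -1  0]
  Θ: [ 1  1  0  1]
RREF → pivots at {X1,X3} ⇒ r = 2

2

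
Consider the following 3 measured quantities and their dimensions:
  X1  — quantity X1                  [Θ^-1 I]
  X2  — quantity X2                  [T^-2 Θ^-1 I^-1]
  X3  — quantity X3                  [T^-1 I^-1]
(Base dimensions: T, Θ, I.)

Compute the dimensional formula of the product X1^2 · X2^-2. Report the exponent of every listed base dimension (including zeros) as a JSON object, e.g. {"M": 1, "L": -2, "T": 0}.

{"T": 4, "Θ": 0, "I": 4}

Exponent matrix [T,Θ,I] × [X1,X2,X3]:
  T: [ 0 -2 -1]
  Θ: [-1 -1  0]
  I: [ 1 -1 -1]
  [T]: (2)·0+(-2)·-2 = 4
  [Θ]: (2)·-1+(-2)·-1 = 0
  [I]: (2)·1+(-2)·-1 = 4
⇒ T^4 I^4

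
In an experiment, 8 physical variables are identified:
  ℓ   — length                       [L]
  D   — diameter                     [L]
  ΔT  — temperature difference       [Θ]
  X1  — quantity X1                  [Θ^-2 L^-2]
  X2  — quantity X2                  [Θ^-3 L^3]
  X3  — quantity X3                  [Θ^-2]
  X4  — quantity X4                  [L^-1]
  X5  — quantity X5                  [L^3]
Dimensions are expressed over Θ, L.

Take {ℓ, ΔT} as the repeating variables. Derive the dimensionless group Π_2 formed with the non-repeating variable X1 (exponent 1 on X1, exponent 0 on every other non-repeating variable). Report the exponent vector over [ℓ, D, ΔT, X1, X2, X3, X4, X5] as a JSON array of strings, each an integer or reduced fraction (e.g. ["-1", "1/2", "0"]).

["2", "0", "2", "1", "0", "0", "0", "0"]

Write exponents as rows Θ,L / cols ℓ,D,ΔT,X1,X2,X3,X4,X5:
  Θ: [ 0  0  1 -2 -3 -2  0  0]
  L: [ 1  1  0 -2  3  0 -1  3]
Echelon form has 2 nonzero rows (pivots: ℓ,ΔT)
Repeat: ℓ,ΔT; free: D,X1,X2,X3,X4,X5
RREF:
  r0: [   1    1    0   -2    3    0   -1    3]
  r1: [   0    0    1   -2   -3   -2    0    0]
Fix exponent of X1 at 1, D at 0, X2 at 0, X3 at 0, X4 at 0, X5 at 0; solve each RREF row for its pivot's exponent:
  r0: exp(ℓ) + (-2)·1 = 0 ⇒ exp(ℓ) = 2
  r1: exp(ΔT) + (-2)·1 = 0 ⇒ exp(ΔT) = 2
Π_2 = ℓ^2 · ΔT^2 · X1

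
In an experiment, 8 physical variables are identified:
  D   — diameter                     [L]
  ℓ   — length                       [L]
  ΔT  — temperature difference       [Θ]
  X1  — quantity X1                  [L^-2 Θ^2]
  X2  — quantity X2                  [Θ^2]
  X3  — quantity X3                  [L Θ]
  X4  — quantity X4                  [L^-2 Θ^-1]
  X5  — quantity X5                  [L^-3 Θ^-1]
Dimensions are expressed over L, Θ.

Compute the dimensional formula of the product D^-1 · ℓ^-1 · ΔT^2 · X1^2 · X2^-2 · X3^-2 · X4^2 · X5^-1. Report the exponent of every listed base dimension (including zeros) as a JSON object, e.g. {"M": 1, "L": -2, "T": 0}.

{"L": -9, "Θ": -1}

Exponent matrix [L,Θ] × [D,ℓ,ΔT,X1,X2,X3,X4,X5]:
  L: [ 1  1  0 -2  0  1 -2 -3]
  Θ: [ 0  0  1  2  2  1 -1 -1]
  [L]: (-1)·1+(-1)·1+(2)·0+(2)·-2+(-2)·0+(-2)·1+(2)·-2+(-1)·-3 = -9
  [Θ]: (-1)·0+(-1)·0+(2)·1+(2)·2+(-2)·2+(-2)·1+(2)·-1+(-1)·-1 = -1
⇒ L^-9 Θ^-1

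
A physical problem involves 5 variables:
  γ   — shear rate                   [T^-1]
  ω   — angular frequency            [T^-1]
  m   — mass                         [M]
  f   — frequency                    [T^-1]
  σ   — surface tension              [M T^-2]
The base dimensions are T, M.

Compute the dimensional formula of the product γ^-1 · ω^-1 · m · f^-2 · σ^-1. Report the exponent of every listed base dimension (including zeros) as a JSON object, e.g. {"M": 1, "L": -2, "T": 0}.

{"T": 6, "M": 0}

Write exponents as rows T,M / cols γ,ω,m,f,σ:
  T: [-1 -1  0 -1 -2]
  M: [ 0  0  1  0  1]
  [T]: (-1)·-1+(-1)·-1+(1)·0+(-2)·-1+(-1)·-2 = 6
  [M]: (-1)·0+(-1)·0+(1)·1+(-2)·0+(-1)·1 = 0
⇒ T^6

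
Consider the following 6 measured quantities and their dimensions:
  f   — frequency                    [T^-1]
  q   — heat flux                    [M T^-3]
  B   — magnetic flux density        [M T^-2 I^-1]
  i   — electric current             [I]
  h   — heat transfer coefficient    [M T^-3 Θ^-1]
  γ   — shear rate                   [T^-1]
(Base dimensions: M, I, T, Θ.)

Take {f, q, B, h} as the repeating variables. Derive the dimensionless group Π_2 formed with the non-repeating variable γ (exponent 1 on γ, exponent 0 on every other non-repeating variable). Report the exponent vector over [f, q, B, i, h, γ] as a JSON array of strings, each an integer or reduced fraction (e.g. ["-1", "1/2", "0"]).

Write exponents as rows M,I,T,Θ / cols f,q,B,i,h,γ:
  M: [ 0  1  1  0  1  0]
  I: [ 0  0 -1  1  0  0]
  T: [-1 -3 -2  0 -3 -1]
  Θ: [ 0  0  0  0 -1  0]
RREF → pivots at {f,q,B,h} ⇒ r = 4
Repeat: f,q,B,h; free: i,γ
RREF:
  r0: [   1    0    0   -1    0    1]
  r1: [   0    1    0    1    0    0]
  r2: [   0    0    1   -1    0    0]
  r3: [   0    0    0    0    1    0]
Fix exponent of γ at 1, i at 0; solve each RREF row for its pivot's exponent:
  r0: exp(f) + (1)·1 = 0 ⇒ exp(f) = -1
  r1: exp(q) + (0)·1 = 0 ⇒ exp(q) = 0
  r2: exp(B) + (0)·1 = 0 ⇒ exp(B) = 0
  r3: exp(h) + (0)·1 = 0 ⇒ exp(h) = 0
Π_2 = f^-1 · γ

["-1", "0", "0", "0", "0", "1"]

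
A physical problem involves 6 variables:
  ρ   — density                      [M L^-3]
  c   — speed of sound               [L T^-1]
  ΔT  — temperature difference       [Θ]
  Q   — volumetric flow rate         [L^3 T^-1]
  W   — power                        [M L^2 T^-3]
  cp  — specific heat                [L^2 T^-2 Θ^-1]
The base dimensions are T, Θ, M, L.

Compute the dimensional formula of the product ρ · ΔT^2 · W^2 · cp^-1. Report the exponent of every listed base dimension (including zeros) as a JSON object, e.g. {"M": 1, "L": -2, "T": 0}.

{"T": -4, "Θ": 3, "M": 3, "L": -1}

Write exponents as rows T,Θ,M,L / cols ρ,c,ΔT,Q,W,cp:
  T: [ 0 -1  0 -1 -3 -2]
  Θ: [ 0  0  1  0  0 -1]
  M: [ 1  0  0  0  1  0]
  L: [-3  1  0  3  2  2]
  [T]: (1)·0+(2)·0+(2)·-3+(-1)·-2 = -4
  [Θ]: (1)·0+(2)·1+(2)·0+(-1)·-1 = 3
  [M]: (1)·1+(2)·0+(2)·1+(-1)·0 = 3
  [L]: (1)·-3+(2)·0+(2)·2+(-1)·2 = -1
⇒ T^-4 Θ^3 M^3 L^-1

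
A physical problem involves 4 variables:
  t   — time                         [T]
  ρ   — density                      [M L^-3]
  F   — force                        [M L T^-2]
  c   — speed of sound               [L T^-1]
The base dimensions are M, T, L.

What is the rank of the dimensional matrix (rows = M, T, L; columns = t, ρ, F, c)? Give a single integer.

3

Write exponents as rows M,T,L / cols t,ρ,F,c:
  M: [ 0  1  1  0]
  T: [ 1  0 -2 -1]
  L: [ 0 -3  1  1]
RREF → pivots at {t,ρ,F} ⇒ r = 3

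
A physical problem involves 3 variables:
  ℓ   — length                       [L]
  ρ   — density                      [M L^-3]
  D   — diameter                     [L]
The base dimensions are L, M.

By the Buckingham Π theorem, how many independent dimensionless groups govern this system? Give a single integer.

1

Exponent matrix [L,M] × [ℓ,ρ,D]:
  L: [ 1 -3  1]
  M: [ 0  1  0]
Echelon form has 2 nonzero rows (pivots: ℓ,ρ)
Π count = n − r = 3 − 2 = 1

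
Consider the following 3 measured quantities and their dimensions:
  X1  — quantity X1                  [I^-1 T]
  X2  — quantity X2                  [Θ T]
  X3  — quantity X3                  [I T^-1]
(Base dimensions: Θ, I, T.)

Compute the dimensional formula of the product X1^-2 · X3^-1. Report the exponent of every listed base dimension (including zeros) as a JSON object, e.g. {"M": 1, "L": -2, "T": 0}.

Write exponents as rows Θ,I,T / cols X1,X2,X3:
  Θ: [ 0  1  0]
  I: [-1  0  1]
  T: [ 1  1 -1]
  [Θ]: (-2)·0+(-1)·0 = 0
  [I]: (-2)·-1+(-1)·1 = 1
  [T]: (-2)·1+(-1)·-1 = -1
⇒ I T^-1

{"Θ": 0, "I": 1, "T": -1}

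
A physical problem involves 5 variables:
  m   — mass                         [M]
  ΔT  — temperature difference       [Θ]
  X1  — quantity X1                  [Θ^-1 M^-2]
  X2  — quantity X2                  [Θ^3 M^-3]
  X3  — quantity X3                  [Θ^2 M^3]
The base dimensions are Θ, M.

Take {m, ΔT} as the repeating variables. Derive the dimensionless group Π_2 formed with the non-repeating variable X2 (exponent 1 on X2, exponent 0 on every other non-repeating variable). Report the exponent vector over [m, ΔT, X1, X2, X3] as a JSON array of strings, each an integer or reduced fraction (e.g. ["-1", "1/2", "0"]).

Write exponents as rows Θ,M / cols m,ΔT,X1,X2,X3:
  Θ: [ 0  1 -1  3  2]
  M: [ 1  0 -2 -3  3]
Echelon form has 2 nonzero rows (pivots: m,ΔT)
Pivot set = {m,ΔT}, free = {X1,X2,X3}
RREF:
  r0: [   1    0   -2   -3    3]
  r1: [   0    1   -1    3    2]
Fix exponent of X2 at 1, X1 at 0, X3 at 0; solve each RREF row for its pivot's exponent:
  r0: exp(m) + (-3)·1 = 0 ⇒ exp(m) = 3
  r1: exp(ΔT) + (3)·1 = 0 ⇒ exp(ΔT) = -3
Π_2 = m^3 · ΔT^-3 · X2

["3", "-3", "0", "1", "0"]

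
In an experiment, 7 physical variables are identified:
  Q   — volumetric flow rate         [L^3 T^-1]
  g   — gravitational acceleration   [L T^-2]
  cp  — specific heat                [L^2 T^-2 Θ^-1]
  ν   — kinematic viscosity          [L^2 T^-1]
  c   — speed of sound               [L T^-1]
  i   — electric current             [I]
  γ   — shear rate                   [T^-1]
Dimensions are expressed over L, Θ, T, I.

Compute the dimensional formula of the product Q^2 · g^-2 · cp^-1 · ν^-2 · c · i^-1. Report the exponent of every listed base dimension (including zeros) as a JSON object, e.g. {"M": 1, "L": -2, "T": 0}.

Dimensional matrix (L×Θ×T×I by Q×g×cp×ν×c×i×γ):
  L: [ 3  1  2  2  1  0  0]
  Θ: [ 0  0 -1  0  0  0  0]
  T: [-1 -2 -2 -1 -1  0 -1]
  I: [ 0  0  0  0  0  1  0]
  [L]: (2)·3+(-2)·1+(-1)·2+(-2)·2+(1)·1+(-1)·0 = -1
  [Θ]: (2)·0+(-2)·0+(-1)·-1+(-2)·0+(1)·0+(-1)·0 = 1
  [T]: (2)·-1+(-2)·-2+(-1)·-2+(-2)·-1+(1)·-1+(-1)·0 = 5
  [I]: (2)·0+(-2)·0+(-1)·0+(-2)·0+(1)·0+(-1)·1 = -1
⇒ L^-1 Θ T^5 I^-1

{"L": -1, "Θ": 1, "T": 5, "I": -1}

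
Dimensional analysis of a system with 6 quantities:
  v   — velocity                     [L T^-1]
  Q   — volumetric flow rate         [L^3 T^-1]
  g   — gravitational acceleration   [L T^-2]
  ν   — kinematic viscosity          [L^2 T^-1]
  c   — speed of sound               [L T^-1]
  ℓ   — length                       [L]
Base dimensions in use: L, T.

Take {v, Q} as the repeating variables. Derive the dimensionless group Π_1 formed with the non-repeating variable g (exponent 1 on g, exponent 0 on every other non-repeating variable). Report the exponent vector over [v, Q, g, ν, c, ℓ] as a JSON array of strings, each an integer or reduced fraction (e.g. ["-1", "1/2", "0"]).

["-5/2", "1/2", "1", "0", "0", "0"]

Dimensional matrix (L×T by v×Q×g×ν×c×ℓ):
  L: [ 1  3  1  2  1  1]
  T: [-1 -1 -2 -1 -1  0]
RREF → pivots at {v,Q} ⇒ r = 2
Repeat: v,Q; free: g,ν,c,ℓ
RREF:
  r0: [   1    0  5/2  1/2    1 -1/2]
  r1: [   0    1 -1/2  1/2    0  1/2]
Fix exponent of g at 1, ν at 0, c at 0, ℓ at 0; solve each RREF row for its pivot's exponent:
  r0: exp(v) + (5/2)·1 = 0 ⇒ exp(v) = -5/2
  r1: exp(Q) + (-1/2)·1 = 0 ⇒ exp(Q) = 1/2
Π_1 = v^(-5/2) · Q^(1/2) · g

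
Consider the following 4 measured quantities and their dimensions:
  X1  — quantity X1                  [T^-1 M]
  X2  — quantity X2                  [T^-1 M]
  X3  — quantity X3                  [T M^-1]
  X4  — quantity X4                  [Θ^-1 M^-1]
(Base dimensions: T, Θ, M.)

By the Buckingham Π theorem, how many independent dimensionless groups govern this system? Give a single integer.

Dimensional matrix (T×Θ×M by X1×X2×X3×X4):
  T: [-1 -1  1  0]
  Θ: [ 0  0  0 -1]
  M: [ 1  1 -1 -1]
Echelon form has 2 nonzero rows (pivots: X1,X4)
n=4, r=2 ⇒ 2 dimensionless groups

2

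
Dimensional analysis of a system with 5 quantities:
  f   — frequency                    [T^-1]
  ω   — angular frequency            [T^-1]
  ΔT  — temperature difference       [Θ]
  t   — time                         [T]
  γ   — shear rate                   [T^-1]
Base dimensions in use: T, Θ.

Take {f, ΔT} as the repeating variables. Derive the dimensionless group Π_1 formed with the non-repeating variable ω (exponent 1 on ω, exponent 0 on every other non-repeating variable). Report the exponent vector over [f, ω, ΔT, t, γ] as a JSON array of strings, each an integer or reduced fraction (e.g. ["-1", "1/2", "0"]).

Exponent matrix [T,Θ] × [f,ω,ΔT,t,γ]:
  T: [-1 -1  0  1 -1]
  Θ: [ 0  0  1  0  0]
Row reduction gives pivot columns f,ΔT; rank = 2
Repeat: f,ΔT; free: ω,t,γ
RREF:
  r0: [   1    1    0   -1    1]
  r1: [   0    0    1    0    0]
Fix exponent of ω at 1, t at 0, γ at 0; solve each RREF row for its pivot's exponent:
  r0: exp(f) + (1)·1 = 0 ⇒ exp(f) = -1
  r1: exp(ΔT) + (0)·1 = 0 ⇒ exp(ΔT) = 0
Π_1 = f^-1 · ω

["-1", "1", "0", "0", "0"]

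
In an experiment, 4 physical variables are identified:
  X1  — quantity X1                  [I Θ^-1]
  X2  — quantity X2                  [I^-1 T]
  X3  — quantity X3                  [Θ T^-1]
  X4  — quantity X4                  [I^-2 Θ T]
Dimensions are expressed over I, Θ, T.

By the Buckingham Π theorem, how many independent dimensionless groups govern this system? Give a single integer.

2

Dimensional matrix (I×Θ×T by X1×X2×X3×X4):
  I: [ 1 -1  0 -2]
  Θ: [-1  0  1  1]
  T: [ 0  1 -1  1]
Echelon form has 2 nonzero rows (pivots: X1,X2)
Π count = n − r = 4 − 2 = 2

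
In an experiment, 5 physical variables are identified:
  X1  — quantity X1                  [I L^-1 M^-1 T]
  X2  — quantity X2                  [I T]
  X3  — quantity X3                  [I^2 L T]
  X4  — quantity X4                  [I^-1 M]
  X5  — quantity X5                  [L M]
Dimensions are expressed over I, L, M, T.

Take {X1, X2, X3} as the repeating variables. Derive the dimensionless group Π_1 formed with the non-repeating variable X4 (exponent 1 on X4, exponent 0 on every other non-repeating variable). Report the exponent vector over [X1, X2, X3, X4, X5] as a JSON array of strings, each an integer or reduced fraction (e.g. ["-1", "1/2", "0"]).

Exponent matrix [I,L,M,T] × [X1,X2,X3,X4,X5]:
  I: [ 1  1  2 -1  0]
  L: [-1  0  1  0  1]
  M: [-1  0  0  1  1]
  T: [ 1  1  1  0  0]
Row reduction gives pivot columns X1,X2,X3; rank = 3
Pivot set = {X1,X2,X3}, free = {X4,X5}
RREF:
  r0: [   1    0    0   -1   -1]
  r1: [   0    1    0    2    1]
  r2: [   0    0    1   -1    0]
  r3: [   0    0    0    0    0]
Fix exponent of X4 at 1, X5 at 0; solve each RREF row for its pivot's exponent:
  r0: exp(X1) + (-1)·1 = 0 ⇒ exp(X1) = 1
  r1: exp(X2) + (2)·1 = 0 ⇒ exp(X2) = -2
  r2: exp(X3) + (-1)·1 = 0 ⇒ exp(X3) = 1
Π_1 = X1 · X2^-2 · X3 · X4

["1", "-2", "1", "1", "0"]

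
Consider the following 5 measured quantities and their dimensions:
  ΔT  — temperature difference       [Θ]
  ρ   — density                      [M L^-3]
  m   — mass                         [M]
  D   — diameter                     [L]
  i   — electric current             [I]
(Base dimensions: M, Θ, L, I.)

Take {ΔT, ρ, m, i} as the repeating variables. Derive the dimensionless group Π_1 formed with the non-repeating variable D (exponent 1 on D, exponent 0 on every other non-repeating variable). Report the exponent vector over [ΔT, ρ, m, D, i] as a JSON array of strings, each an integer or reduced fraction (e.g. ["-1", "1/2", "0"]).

Exponent matrix [M,Θ,L,I] × [ΔT,ρ,m,D,i]:
  M: [ 0  1  1  0  0]
  Θ: [ 1  0  0  0  0]
  L: [ 0 -3  0  1  0]
  I: [ 0  0  0  0  1]
Row reduction gives pivot columns ΔT,ρ,m,i; rank = 4
Repeat: ΔT,ρ,m,i; free: D
RREF:
  r0: [   1    0    0    0    0]
  r1: [   0    1    0 -1/3    0]
  r2: [   0    0    1  1/3    0]
  r3: [   0    0    0    0    1]
Fix exponent of D at 1; solve each RREF row for its pivot's exponent:
  r0: exp(ΔT) + (0)·1 = 0 ⇒ exp(ΔT) = 0
  r1: exp(ρ) + (-1/3)·1 = 0 ⇒ exp(ρ) = 1/3
  r2: exp(m) + (1/3)·1 = 0 ⇒ exp(m) = -1/3
  r3: exp(i) + (0)·1 = 0 ⇒ exp(i) = 0
Π_1 = ρ^(1/3) · m^(-1/3) · D

["0", "1/3", "-1/3", "1", "0"]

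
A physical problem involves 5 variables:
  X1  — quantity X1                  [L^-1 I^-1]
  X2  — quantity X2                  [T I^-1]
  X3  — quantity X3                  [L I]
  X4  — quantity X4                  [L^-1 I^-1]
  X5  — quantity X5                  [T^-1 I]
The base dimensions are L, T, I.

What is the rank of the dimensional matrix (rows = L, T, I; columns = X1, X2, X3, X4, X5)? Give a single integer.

2

Write exponents as rows L,T,I / cols X1,X2,X3,X4,X5:
  L: [-1  0  1 -1  0]
  T: [ 0  1  0  0 -1]
  I: [-1 -1  1 -1  1]
Echelon form has 2 nonzero rows (pivots: X1,X2)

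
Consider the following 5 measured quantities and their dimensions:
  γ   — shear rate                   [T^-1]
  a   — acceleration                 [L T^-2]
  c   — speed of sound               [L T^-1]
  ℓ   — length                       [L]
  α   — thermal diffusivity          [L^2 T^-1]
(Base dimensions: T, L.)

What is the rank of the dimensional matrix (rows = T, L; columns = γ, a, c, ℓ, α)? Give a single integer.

Exponent matrix [T,L] × [γ,a,c,ℓ,α]:
  T: [-1 -2 -1  0 -1]
  L: [ 0  1  1  1  2]
Row reduction gives pivot columns γ,a; rank = 2

2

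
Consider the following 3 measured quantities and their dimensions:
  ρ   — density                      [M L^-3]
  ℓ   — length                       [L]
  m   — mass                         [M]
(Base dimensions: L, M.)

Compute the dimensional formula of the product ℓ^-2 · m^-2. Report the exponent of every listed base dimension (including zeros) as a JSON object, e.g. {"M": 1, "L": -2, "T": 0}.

{"L": -2, "M": -2}

Dimensional matrix (L×M by ρ×ℓ×m):
  L: [-3  1  0]
  M: [ 1  0  1]
  [L]: (-2)·1+(-2)·0 = -2
  [M]: (-2)·0+(-2)·1 = -2
⇒ L^-2 M^-2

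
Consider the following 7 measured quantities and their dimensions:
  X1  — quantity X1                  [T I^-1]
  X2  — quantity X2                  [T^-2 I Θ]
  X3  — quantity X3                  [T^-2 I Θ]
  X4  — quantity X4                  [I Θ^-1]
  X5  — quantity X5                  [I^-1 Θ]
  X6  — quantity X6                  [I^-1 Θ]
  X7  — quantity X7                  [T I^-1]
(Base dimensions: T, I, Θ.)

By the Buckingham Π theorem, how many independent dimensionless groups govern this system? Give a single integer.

5

Dimensional matrix (T×I×Θ by X1×X2×X3×X4×X5×X6×X7):
  T: [ 1 -2 -2  0  0  0  1]
  I: [-1  1  1  1 -1 -1 -1]
  Θ: [ 0  1  1 -1  1  1  0]
Row reduction gives pivot columns X1,X2; rank = 2
7 vars − rank 2 = 5 Π groups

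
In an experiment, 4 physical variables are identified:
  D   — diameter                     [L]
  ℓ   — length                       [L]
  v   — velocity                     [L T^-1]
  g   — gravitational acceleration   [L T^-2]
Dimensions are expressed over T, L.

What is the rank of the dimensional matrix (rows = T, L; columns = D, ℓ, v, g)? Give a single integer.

Exponent matrix [T,L] × [D,ℓ,v,g]:
  T: [ 0  0 -1 -2]
  L: [ 1  1  1  1]
RREF → pivots at {D,v} ⇒ r = 2

2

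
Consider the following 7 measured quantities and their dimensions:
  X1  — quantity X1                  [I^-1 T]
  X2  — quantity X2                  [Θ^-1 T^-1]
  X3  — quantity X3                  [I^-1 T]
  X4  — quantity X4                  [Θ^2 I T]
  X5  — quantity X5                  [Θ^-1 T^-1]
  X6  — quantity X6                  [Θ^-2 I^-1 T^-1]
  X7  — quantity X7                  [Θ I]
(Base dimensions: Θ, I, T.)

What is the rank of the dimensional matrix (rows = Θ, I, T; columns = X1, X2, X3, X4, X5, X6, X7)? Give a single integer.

Exponent matrix [Θ,I,T] × [X1,X2,X3,X4,X5,X6,X7]:
  Θ: [ 0 -1  0  2 -1 -2  1]
  I: [-1  0 -1  1  0 -1  1]
  T: [ 1 -1  1  1 -1 -1  0]
RREF → pivots at {X1,X2} ⇒ r = 2

2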